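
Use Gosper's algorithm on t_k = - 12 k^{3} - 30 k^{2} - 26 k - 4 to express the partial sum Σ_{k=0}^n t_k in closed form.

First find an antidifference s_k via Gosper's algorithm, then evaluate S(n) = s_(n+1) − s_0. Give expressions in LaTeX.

S(n) = - 3 n^{4} - 16 n^{3} - 31 n^{2} - 22 n - 4

The ratio is (6*k**3 + 33*k**2 + 61*k + 36)/(6*k**3 + 15*k**2 + 13*k + 2).
Take A(k)=1, B(k)=1, C(k)=k**3 + 5*k**2/2 + 13*k/6 + 1/3.
f must satisfy (1)·f(k+1) − (1)·f(k) = k**3 + 5*k**2/2 + 13*k/6 + 1/3.
d = 4 from the (0,0,3) case.
Solve for f: f(k) = k*(3*k**3 + 4*k**2 + k - 4)/12 (degree 4 ≤ 4).
Get s_k = R·t_k = k*(-3*k**3 - 4*k**2 - k + 4) with R(k) = B(k−1)f(k)/C(k) = k*(3*k**3 + 4*k**2 + k - 4)/(2*(6*k**3 + 15*k**2 + 13*k + 2)).
Δs = -12*k**3 - 30*k**2 - 26*k - 4, as required.
Telescope: S(n) = s_(n+1) − s_(0) = -3*n**4 - 16*n**3 - 31*n**2 - 22*n - 4 − (0) = -3*n**4 - 16*n**3 - 31*n**2 - 22*n - 4.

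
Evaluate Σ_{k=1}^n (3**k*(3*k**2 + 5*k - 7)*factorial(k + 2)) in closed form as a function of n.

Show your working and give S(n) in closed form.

Step 1: r(k) = 3*(3*k**3 + 20*k**2 + 34*k + 3)/(3*k**2 + 5*k - 7).
Gosper form: A/B · C(k+1)/C(k) with A=3*k + 9, B=1, C=k**2 + 5*k/3 - 7/3.
Solve (3*k + 9)·f(k+1) − (1)·f(k) = k**2 + 5*k/3 - 7/3.
Bound: deg f ≤ 1.
A polynomial solution: f(k) = (k - 2)/3.
R(k) = B(k−1)·f(k)/C(k) = (k - 2)/(3*k**2 + 5*k - 7); s_k = R·t_k = 3**k*(k - 2)*factorial(k + 2).
s_(k+1) − s_k = 3**k*(3*k**2 + 5*k - 7)*factorial(k + 2) = t_k.
Evaluate: s_(n+1) = 3**(n + 1)*(n - 1)*factorial(n + 3); subtract s_(1) = -18 ⇒ S(n) = 3*3**n*n*factorial(n + 3) - 3*3**n*factorial(n + 3) + 18.

S(n) = 3*3**n*n*factorial(n + 3) - 3*3**n*factorial(n + 3) + 18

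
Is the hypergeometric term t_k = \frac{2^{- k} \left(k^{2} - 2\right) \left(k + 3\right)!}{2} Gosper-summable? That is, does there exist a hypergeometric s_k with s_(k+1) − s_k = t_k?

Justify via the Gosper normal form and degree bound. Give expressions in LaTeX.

Yes. s_k = 2^{- k} \left(k - 3\right) \left(k + 3\right)!.

Step 1: r(k) = (k + 4)*((k + 1)**2 - 2)/(2*(k**2 - 2)).
Factor: A=k/2 + 2; B=1; C=k**2 - 2.
Set up (k/2 + 2)·f(k+1) − (1)·f(k) − (k**2 - 2) = 0.
deg f ≤ 1 (via 1,0,2).
Coefficient equations give f(k) = 2*(k - 3).
Get s_k = R·t_k = (k - 3)*factorial(k + 3)/2**k with R(k) = B(k−1)f(k)/C(k) = 2*(k - 3)/(k**2 - 2).
Δs = (k**2 - 2)*factorial(k + 3)/(2*2**k), as required.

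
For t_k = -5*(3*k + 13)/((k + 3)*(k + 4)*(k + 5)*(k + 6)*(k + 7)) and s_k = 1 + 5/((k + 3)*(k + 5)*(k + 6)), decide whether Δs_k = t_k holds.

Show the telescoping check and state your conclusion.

s_(k+1) = 1 + 5/((k + 4)*(k + 6)*(k + 7))
s_(k+1) − s_k = 5*(-3*k - 13)/(k**5 + 25*k**4 + 245*k**3 + 1175*k**2 + 2754*k + 2520)
(s_(k+1) − s_k) − t_k = 0

valid (s_(k+1) − s_k reduces to t_k)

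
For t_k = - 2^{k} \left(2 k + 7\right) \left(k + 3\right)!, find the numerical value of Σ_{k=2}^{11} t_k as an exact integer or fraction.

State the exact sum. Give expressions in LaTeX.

t_(k+1)/t_k = 2*(k + 4)*(2*k + 9)/(2*k + 7).
Factor: A=2*k + 8; B=1; C=k + 7/2.
f must satisfy (2*k + 8)·f(k+1) − (1)·f(k) = k + 7/2.
Degrees (1,0,1) ⇒ d ≤ 0.
A polynomial solution: f(k) = 1/2.
Then R = B(k−1)f/C = 1/(2*k + 7), so s_k = R(k)·t_k = -2**k*factorial(k + 3).
s_(k+1) − s_k = -2**k*(2*k + 7)*factorial(k + 3) = t_k.
Σ_(k=2)^(11) t_k = s_(12) − s_(2) = -5356234211328000 − (-480) = -5356234211327520.

Σ = -5356234211327520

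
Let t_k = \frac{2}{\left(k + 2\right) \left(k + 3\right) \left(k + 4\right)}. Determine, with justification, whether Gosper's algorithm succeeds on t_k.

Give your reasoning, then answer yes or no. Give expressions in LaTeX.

Yes. s_k = \frac{k \left(k + 5\right)}{6 \left(k + 2\right) \left(k + 3\right)}.

Step 1: r(k) = (k + 2)/(k + 5).
Factor: A=k + 2; B=k + 5; C=1.
Need (k + 2)·f(k+1) − (k + 4)·f(k) = 1.
deg f ≤ 2 (via 1,1,0).
Solve for f: f(k) = k*(k + 5)/12 (degree 2 ≤ 2).
Get s_k = R·t_k = k*(k + 5)/(6*(k + 2)*(k + 3)) with R(k) = B(k−1)f(k)/C(k) = k*(k + 4)*(k + 5)/12.
Δs = 2/(k**3 + 9*k**2 + 26*k + 24), as required.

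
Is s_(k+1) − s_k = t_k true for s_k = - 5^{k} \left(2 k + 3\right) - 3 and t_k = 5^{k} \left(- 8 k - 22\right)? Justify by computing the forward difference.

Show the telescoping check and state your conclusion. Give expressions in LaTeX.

Valid — Δs_k = t_k.

s_(k+1) = -5*5**k*(2*k + 5) - 3
s_(k+1) − s_k = 5**k*(-8*k - 22)
(s_(k+1) − s_k) − t_k = 0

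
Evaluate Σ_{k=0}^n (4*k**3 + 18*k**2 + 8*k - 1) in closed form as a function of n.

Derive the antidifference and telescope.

The ratio is (4*k**3 + 30*k**2 + 56*k + 29)/(4*k**3 + 18*k**2 + 8*k - 1).
Factor: A=1; B=1; C=k**3 + 9*k**2/2 + 2*k - 1/4.
Need (1)·f(k+1) − (1)·f(k) = k**3 + 9*k**2/2 + 2*k - 1/4.
Bound: deg f ≤ 4.
Solving with deg f ≤ 4: f(k) = k*(k**3 + 4*k**2 - 4*k - 2)/4.
Get s_k = R·t_k = k*(k**3 + 4*k**2 - 4*k - 2) with R(k) = B(k−1)f(k)/C(k) = k*(k**3 + 4*k**2 - 4*k - 2)/(4*k**3 + 18*k**2 + 8*k - 1).
Verify: 4*k**3 + 18*k**2 + 8*k - 1 matches t_k.
Evaluate: s_(n+1) = n**4 + 8*n**3 + 14*n**2 + 6*n - 1; subtract s_(0) = 0 ⇒ S(n) = n**4 + 8*n**3 + 14*n**2 + 6*n - 1.

S(n) = n**4 + 8*n**3 + 14*n**2 + 6*n - 1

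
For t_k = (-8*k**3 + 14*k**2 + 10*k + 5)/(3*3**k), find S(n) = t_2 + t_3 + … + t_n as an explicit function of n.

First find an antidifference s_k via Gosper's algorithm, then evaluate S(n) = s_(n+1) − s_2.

S(n) = 3**(-n - 1)*(-3**(n + 2) + 4*n**3 + 11*n**2 + 10*n + 2)

t_(k+1)/t_k = (8*k**3 + 10*k**2 - 14*k - 21)/(3*(8*k**3 - 14*k**2 - 10*k - 5)).
Normal form (A,B,C) = (1/3, 1, k**3 - 7*k**2/4 - 5*k/4 - 5/8).
Need (1/3)·f(k+1) − (1)·f(k) = k**3 - 7*k**2/4 - 5*k/4 - 5/8.
From deg A=0, deg B=0, deg C=3: d=3.
A polynomial solution: f(k) = -3*(4*k**3 - k**2 - 1)/8.
Get s_k = R·t_k = (4*k**3 - k**2 - 1)/3**k with R(k) = B(k−1)f(k)/C(k) = -3*(4*k**3 - k**2 - 1)/(8*k**3 - 14*k**2 - 10*k - 5).
Verify: (-8*k**3 + 14*k**2 + 10*k + 5)/(3*3**k) matches t_k.
Telescope: S(n) = s_(n+1) − s_(2) = 3**(-n - 1)*(4*n**3 + 11*n**2 + 10*n + 2) − (3) = 3**(-n - 1)*(-3**(n + 2) + 4*n**3 + 11*n**2 + 10*n + 2).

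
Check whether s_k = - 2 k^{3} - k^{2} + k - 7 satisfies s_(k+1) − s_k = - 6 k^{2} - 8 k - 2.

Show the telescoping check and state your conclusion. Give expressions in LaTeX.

s_(k+1) = k - 2*(k + 1)**3 - (k + 1)**2 - 6
s_(k+1) − s_k = -6*k**2 - 8*k - 2
(s_(k+1) − s_k) − t_k = 0

Valid: the claim telescopes to t_k.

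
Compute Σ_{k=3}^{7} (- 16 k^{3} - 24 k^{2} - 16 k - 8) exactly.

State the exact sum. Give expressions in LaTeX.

t_(k+1)/t_k = (2*k**3 + 9*k**2 + 14*k + 8)/(2*k**3 + 3*k**2 + 2*k + 1).
Take A(k)=1, B(k)=1, C(k)=k**3 + 3*k**2/2 + k + 1/2.
Set up (1)·f(k+1) − (1)·f(k) − (k**3 + 3*k**2/2 + k + 1/2) = 0.
d = 4 from the (0,0,3) case.
A polynomial solution: f(k) = k*(k + 1)*(k**2 - k + 1)/4.
Get s_k = R·t_k = 4*k*(-k**3 - 1) with R(k) = B(k−1)f(k)/C(k) = k*(k**2 - k + 1)/(2*(2*k**2 + k + 1)).
s_(k+1) − s_k = -16*k**3 - 24*k**2 - 16*k - 8 = t_k.
Σ_(k=3)^(7) t_k = s_(8) − s_(3) = -16416 − (-336) = -16080.

Σ = -16080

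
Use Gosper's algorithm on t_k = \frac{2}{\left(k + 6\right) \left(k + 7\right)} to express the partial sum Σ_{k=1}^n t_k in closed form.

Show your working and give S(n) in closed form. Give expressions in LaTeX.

S(n) = \frac{2 n}{7 \left(n + 7\right)}

Step 1: r(k) = (k + 6)/(k + 8).
A = k + 6, B = k + 8, C = 1.
Key eq: (k + 6)·f(k+1) = (k + 7)·f(k) + (1).
From deg A=1, deg B=1, deg C=0: d=1.
Match coefficients ⇒ f(k) = k/6.
Then R = B(k−1)f/C = k*(k + 7)/6, so s_k = R(k)·t_k = k/(3*(k + 6)).
Verify: 2/(k**2 + 13*k + 42) matches t_k.
s_(n+1) = (n + 1)/(3*(n + 7)) and s_(1) = 1/21, so S(n) = 2*n/(7*(n + 7)).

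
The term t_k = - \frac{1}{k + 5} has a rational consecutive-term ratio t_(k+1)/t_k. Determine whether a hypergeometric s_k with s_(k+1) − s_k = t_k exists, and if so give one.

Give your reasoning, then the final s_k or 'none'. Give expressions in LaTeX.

none — t_k is not Gosper-summable

r(k) = (k + 5)/(k + 6) after simplifying.
A = k + 5, B = k + 6, C = 1.
Solve (k + 5)·f(k+1) − (k + 5)·f(k) = 1.
Degrees (1,1,0) ⇒ d ≤ 0.
Put f(k) = c0: A·f(k+1) − B(k−1)·f(k) − C = -1; need -1 = 0 — inconsistent ⇒ no f, not summable.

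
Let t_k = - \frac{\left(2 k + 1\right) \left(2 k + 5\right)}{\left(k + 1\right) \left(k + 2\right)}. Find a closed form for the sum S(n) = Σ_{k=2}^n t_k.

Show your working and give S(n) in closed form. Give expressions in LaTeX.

S(n) = \frac{- 4 n^{2} - 3 n + 7}{n + 2}

Compute t_(k+1)/t_k: get (k + 1)*(2*k + 3)*(2*k + 7)/((k + 3)*(2*k + 1)*(2*k + 5)).
So A=k + 1 and B=k + 3, with C=k**2 + 3*k + 5/4.
f must satisfy (k + 1)·f(k+1) − (k + 2)·f(k) = k**2 + 3*k + 5/4.
Bound: deg f ≤ 2.
Solve for f: f(k) = k*(4*k + 1)/4 (degree 2 ≤ 2).
So s_k = (B(k−1)f/C)·t_k = (k*(k + 2)*(4*k + 1)/((2*k + 1)*(2*k + 5)))·t_k = k*(-4*k - 1)/(k + 1).
Verify: (-4*k**2 - 12*k - 5)/(k**2 + 3*k + 2) matches t_k.
s_(n+1) = (-4*n**2 - 9*n - 5)/(n + 2) and s_(2) = -6, so S(n) = (-4*n**2 - 3*n + 7)/(n + 2).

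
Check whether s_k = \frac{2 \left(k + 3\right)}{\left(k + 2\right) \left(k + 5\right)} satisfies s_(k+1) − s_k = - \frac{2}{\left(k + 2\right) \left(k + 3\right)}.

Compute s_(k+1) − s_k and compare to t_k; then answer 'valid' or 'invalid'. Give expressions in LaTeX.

Invalid: residual \frac{8 \left(k + 4\right)}{k^{4} + 16 k^{3} + 91 k^{2} + 216 k + 180} ≠ 0.

s_(k+1) = 2*(k + 4)/((k + 3)*(k + 6))
s_(k+1) − s_k = 2*(-k**2 - 7*k - 14)/(k**4 + 16*k**3 + 91*k**2 + 216*k + 180)
(s_(k+1) − s_k) − t_k = 8*(k + 4)/(k**4 + 16*k**3 + 91*k**2 + 216*k + 180)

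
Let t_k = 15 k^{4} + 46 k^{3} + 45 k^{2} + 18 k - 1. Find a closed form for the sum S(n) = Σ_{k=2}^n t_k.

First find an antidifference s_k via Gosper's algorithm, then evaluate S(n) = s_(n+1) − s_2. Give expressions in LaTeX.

S(n) = 3 n^{5} + 19 n^{4} + 43 n^{3} + 43 n^{2} + 15 n - 123

t_(k+1)/t_k = (15*k**4 + 106*k**3 + 273*k**2 + 306*k + 123)/(15*k**4 + 46*k**3 + 45*k**2 + 18*k - 1).
A = 1, B = 1, C = k**4 + 46*k**3/15 + 3*k**2 + 6*k/5 - 1/15.
Key eq: (1)·f(k+1) = (1)·f(k) + (k**4 + 46*k**3/15 + 3*k**2 + 6*k/5 - 1/15).
From deg A=0, deg B=0, deg C=4: d=5.
Solve for f: f(k) = k*(3*k**4 + 4*k**3 - 3*k**2 - 2*k - 3)/15 (degree 5 ≤ 5).
Get s_k = R·t_k = k*(3*k**4 + 4*k**3 - 3*k**2 - 2*k - 3) with R(k) = B(k−1)f(k)/C(k) = k*(3*k**4 + 4*k**3 - 3*k**2 - 2*k - 3)/(15*k**4 + 46*k**3 + 45*k**2 + 18*k - 1).
Verify: 15*k**4 + 46*k**3 + 45*k**2 + 18*k - 1 matches t_k.
Σ_(k=2)^n t_k = s_(n+1) − s_(2) = (3*n**5 + 19*n**4 + 43*n**3 + 43*n**2 + 15*n - 1) − (122), i.e. 3*n**5 + 19*n**4 + 43*n**3 + 43*n**2 + 15*n - 123.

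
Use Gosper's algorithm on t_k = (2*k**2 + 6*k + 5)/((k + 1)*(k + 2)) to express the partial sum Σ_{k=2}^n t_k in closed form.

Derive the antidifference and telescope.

S(n) = (6*n**2 + 7*n - 13)/(3*(n + 2))

Ratio r(k) = (k + 1)*(6*k + 2*(k + 1)**2 + 11)/((k + 3)*(2*k**2 + 6*k + 5)).
So A=k + 1 and B=k + 3, with C=k**2 + 3*k + 5/2.
Set up (k + 1)·f(k+1) − (k + 2)·f(k) − (k**2 + 3*k + 5/2) = 0.
deg f ≤ 2 (via 1,1,2).
Coefficient equations give f(k) = k*(2*k + 3)/2.
Get s_k = R·t_k = k*(2*k + 3)/(k + 1) with R(k) = B(k−1)f(k)/C(k) = k*(k + 2)*(2*k + 3)/(2*k**2 + 6*k + 5).
Δs = (2*k**2 + 6*k + 5)/(k**2 + 3*k + 2), as required.
Σ_(k=2)^n t_k = s_(n+1) − s_(2) = ((2*n**2 + 7*n + 5)/(n + 2)) − (14/3), i.e. (6*n**2 + 7*n - 13)/(3*(n + 2)).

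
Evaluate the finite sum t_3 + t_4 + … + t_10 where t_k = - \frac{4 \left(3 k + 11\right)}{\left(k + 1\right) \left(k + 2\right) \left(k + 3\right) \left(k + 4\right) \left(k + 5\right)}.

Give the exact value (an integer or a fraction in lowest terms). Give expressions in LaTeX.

Σ = -22/819

r(k) = (k + 1)*(3*k + 14)/((k + 6)*(3*k + 11)) after simplifying.
So A=k + 1 and B=k + 6, with C=k + 11/3.
f must satisfy (k + 1)·f(k+1) − (k + 5)·f(k) = k + 11/3.
Degrees (1,1,1) ⇒ d ≤ 4.
Coefficient equations give f(k) = k*(k + 3)*(k**2 + 7*k + 14)/24.
So s_k = (B(k−1)f/C)·t_k = (k*(k + 3)*(k + 5)*(k**2 + 7*k + 14)/(8*(3*k + 11)))·t_k = k*(-k**2 - 7*k - 14)/(2*(k**3 + 7*k**2 + 14*k + 8)).
Check: Δs_k = 4*(-3*k - 11)/(k**5 + 15*k**4 + 85*k**3 + 225*k**2 + 274*k + 120). ✓
Evaluate s at k=11 and k=3: -583/1170 and -33/70; difference -22/819.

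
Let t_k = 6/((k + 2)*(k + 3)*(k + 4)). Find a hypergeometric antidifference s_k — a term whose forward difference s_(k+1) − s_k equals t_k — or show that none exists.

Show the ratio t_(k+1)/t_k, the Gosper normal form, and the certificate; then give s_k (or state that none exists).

s_k = k*(k + 5)/(2*(k + 2)*(k + 3))

The ratio is (k + 2)/(k + 5).
A = k + 2, B = k + 5, C = 1.
Solve (k + 2)·f(k+1) − (k + 4)·f(k) = 1.
d = 2 from the (1,1,0) case.
Solving with deg f ≤ 2: f(k) = k*(k + 5)/12.
Certificate R = B(k−1)f/C = k*(k + 4)*(k + 5)/12 gives s_k = k*(k + 5)/(2*(k + 2)*(k + 3)).
Check: Δs_k = 6/(k**3 + 9*k**2 + 26*k + 24). ✓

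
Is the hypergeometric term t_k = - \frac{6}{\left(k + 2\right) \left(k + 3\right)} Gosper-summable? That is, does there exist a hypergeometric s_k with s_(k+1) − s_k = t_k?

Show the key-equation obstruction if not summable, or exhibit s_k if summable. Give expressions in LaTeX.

Yes. s_k = - \frac{3 k}{k + 2}.

r(k) = (k + 2)/(k + 4) after simplifying.
Take A(k)=k + 2, B(k)=k + 4, C(k)=1.
Need (k + 2)·f(k+1) − (k + 3)·f(k) = 1.
Bound: deg f ≤ 1.
Solving with deg f ≤ 1: f(k) = k/2.
So s_k = (B(k−1)f/C)·t_k = (k*(k + 3)/2)·t_k = -3*k/(k + 2).
Check: Δs_k = -6/(k**2 + 5*k + 6). ✓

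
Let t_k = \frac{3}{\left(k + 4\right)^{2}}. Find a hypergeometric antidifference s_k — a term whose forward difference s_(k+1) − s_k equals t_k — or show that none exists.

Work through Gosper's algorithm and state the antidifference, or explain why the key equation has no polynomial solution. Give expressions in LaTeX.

t_(k+1)/t_k = (k + 4)**2/(k + 5)**2.
Gosper form: A/B · C(k+1)/C(k) with A=k**2 + 8*k + 16, B=k**2 + 10*k + 25, C=1.
Solve (k**2 + 8*k + 16)·f(k+1) − (k**2 + 8*k + 16)·f(k) = 1.
deg f ≤ 0 (via 2,2,0).
Write f(k) = c0. Then LHS − RHS = -1, requiring -1 = 0: contradictory. No certificate.

not Gosper-summable; s_k does not exist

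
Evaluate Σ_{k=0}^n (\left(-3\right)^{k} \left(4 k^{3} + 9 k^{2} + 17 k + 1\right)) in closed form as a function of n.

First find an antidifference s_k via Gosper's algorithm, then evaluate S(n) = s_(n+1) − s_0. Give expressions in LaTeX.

r(k) = 3*(-4*k**3 - 21*k**2 - 47*k - 31)/(4*k**3 + 9*k**2 + 17*k + 1) after simplifying.
Factor: A=-3; B=1; C=k**3 + 9*k**2/4 + 17*k/4 + 1/4.
f must satisfy (-3)·f(k+1) − (1)·f(k) = k**3 + 9*k**2/4 + 17*k/4 + 1/4.
From deg A=0, deg B=0, deg C=3: d=3.
Solving with deg f ≤ 3: f(k) = -(k**3 + 2*k - 2)/4.
So s_k = (B(k−1)f/C)·t_k = (-(k**3 + 2*k - 2)/(4*k**3 + 9*k**2 + 17*k + 1))·t_k = (-3)**k*(-k**3 - 2*k + 2).
Δs = (-3)**k*(k**3 + 8*k + 3*(k + 1)**3 - 2), as required.
Telescope: S(n) = s_(n+1) − s_(0) = 3*(-3)**n*(n**3 + 3*n**2 + 5*n + 1) − (2) = 3*(-3)**n*n**3 + 9*(-3)**n*n**2 + 15*(-3)**n*n + 3*(-3)**n - 2.

S(n) = 3 \left(-3\right)^{n} n^{3} + 9 \left(-3\right)^{n} n^{2} + 15 \left(-3\right)^{n} n + 3 \left(-3\right)^{n} - 2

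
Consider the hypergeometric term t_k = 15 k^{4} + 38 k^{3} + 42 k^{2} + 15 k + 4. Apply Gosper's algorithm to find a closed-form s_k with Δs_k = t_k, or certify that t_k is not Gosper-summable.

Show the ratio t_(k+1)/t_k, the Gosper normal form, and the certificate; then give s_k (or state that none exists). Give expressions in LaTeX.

The ratio is (15*k**4 + 98*k**3 + 246*k**2 + 273*k + 114)/(15*k**4 + 38*k**3 + 42*k**2 + 15*k + 4).
Normal form (A,B,C) = (1, 1, k**4 + 38*k**3/15 + 14*k**2/5 + k + 4/15).
Need (1)·f(k+1) − (1)·f(k) = k**4 + 38*k**3/15 + 14*k**2/5 + k + 4/15.
d = 5 from the (0,0,4) case.
Solve for f: f(k) = k*(3*k**4 + 2*k**3 - 4*k + 3)/15 (degree 5 ≤ 5).
R(k) = B(k−1)·f(k)/C(k) = k*(3*k**4 + 2*k**3 - 4*k + 3)/(15*k**4 + 38*k**3 + 42*k**2 + 15*k + 4); s_k = R·t_k = k*(3*k**4 + 2*k**3 - 4*k + 3).
Δs = 15*k**4 + 38*k**3 + 42*k**2 + 15*k + 4, as required.

s_k = k \left(3 k^{4} + 2 k^{3} - 4 k + 3\right)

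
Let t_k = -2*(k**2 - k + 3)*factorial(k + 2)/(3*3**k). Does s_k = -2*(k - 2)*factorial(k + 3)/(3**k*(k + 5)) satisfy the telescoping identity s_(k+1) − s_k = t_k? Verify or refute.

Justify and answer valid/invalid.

Invalid: residual 4*(k**3 + 4*k**2 - 5*k + 21)*factorial(k + 2)/(3*3**k*(k + 5)*(k + 6)) ≠ 0.

s_(k+1) = -2*(k - 1)*factorial(k + 4)/(3*3**k*(k + 6))
s_(k+1) − s_k = -2*(k**3 + 5*k**2 - k + 16)*factorial(k + 3)/(3*3**k*(k + 5)*(k + 6))
(s_(k+1) − s_k) − t_k = 4*(k**3 + 4*k**2 - 5*k + 21)*factorial(k + 2)/(3*3**k*(k + 5)*(k + 6))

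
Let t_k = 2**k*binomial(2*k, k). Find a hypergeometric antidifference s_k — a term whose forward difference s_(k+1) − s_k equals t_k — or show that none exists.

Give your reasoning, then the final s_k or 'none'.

none — t_k is not Gosper-summable

Ratio r(k) = 4*(2*k + 1)/(k + 1).
Gosper form: A/B · C(k+1)/C(k) with A=8*k + 4, B=k + 1, C=1.
Key eq: (8*k + 4)·f(k+1) = (k)·f(k) + (1).
From deg A=1, deg B=1, deg C=0: d=-1.
Bound -1 < 0, so the key equation has no polynomial solution.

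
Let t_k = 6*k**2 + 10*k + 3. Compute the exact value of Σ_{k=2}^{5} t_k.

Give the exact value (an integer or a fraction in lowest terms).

Ratio r(k) = (6*k**2 + 22*k + 19)/(6*k**2 + 10*k + 3).
Gosper form: A/B · C(k+1)/C(k) with A=1, B=1, C=k**2 + 5*k/3 + 1/2.
f must satisfy (1)·f(k+1) − (1)·f(k) = k**2 + 5*k/3 + 1/2.
deg f ≤ 3 (via 0,0,2).
A polynomial solution: f(k) = k*(2*k**2 + 2*k - 1)/6.
Then R = B(k−1)f/C = k*(2*k**2 + 2*k - 1)/(6*k**2 + 10*k + 3), so s_k = R(k)·t_k = k*(2*k**2 + 2*k - 1).
s_(k+1) − s_k = 6*k**2 + 10*k + 3 = t_k.
Telescoping: Σ = s_(6) − s_(2) = 498 − (22) = 476.

Σ = 476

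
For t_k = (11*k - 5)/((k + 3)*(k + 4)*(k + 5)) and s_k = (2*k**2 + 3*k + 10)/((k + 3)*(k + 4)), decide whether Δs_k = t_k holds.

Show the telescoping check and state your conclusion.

valid; difference matches t_k

s_(k+1) = (3*k + 2*(k + 1)**2 + 13)/((k + 4)*(k + 5))
s_(k+1) − s_k = (11*k - 5)/(k**3 + 12*k**2 + 47*k + 60)
(s_(k+1) − s_k) − t_k = 0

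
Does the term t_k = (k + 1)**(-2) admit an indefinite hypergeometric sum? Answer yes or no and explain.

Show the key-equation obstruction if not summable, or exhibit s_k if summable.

t_(k+1)/t_k = (k + 1)**2/(k + 2)**2.
Normal form (A,B,C) = (k**2 + 2*k + 1, k**2 + 4*k + 4, 1).
Set up (k**2 + 2*k + 1)·f(k+1) − (k**2 + 2*k + 1)·f(k) − (1) = 0.
Bound: deg f ≤ 0.
Put f(k) = c0: A·f(k+1) − B(k−1)·f(k) − C = -1; need -1 = 0 — inconsistent ⇒ no f, not summable.

No; the coefficient equations for f are inconsistent.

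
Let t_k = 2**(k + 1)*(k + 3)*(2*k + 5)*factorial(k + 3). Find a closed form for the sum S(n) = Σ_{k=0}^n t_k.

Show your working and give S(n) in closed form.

S(n) = 4*2**n*n*factorial(n + 4) + 8*2**n*factorial(n + 4) - 12

Compute t_(k+1)/t_k: get (k + 4)**2*(4*k + 14)/((k + 3)*(2*k + 5)).
So A=2*k + 8 and B=1, with C=k**2 + 11*k/2 + 15/2.
Solve (2*k + 8)·f(k+1) − (1)·f(k) = k**2 + 11*k/2 + 15/2.
From deg A=1, deg B=0, deg C=2: d=1.
Solve for f: f(k) = (k + 1)/2 (degree 1 ≤ 1).
So s_k = (B(k−1)f/C)·t_k = ((k + 1)/((k + 3)*(2*k + 5)))·t_k = 2**(k + 1)*(k + 1)*factorial(k + 3).
s_(k+1) − s_k = 2**(k + 1)*(k + 3)*(2*k + 5)*factorial(k + 3) = t_k.
Evaluate: s_(n+1) = 2**(n + 2)*(n + 2)*factorial(n + 4); subtract s_(0) = 12 ⇒ S(n) = 4*2**n*n*factorial(n + 4) + 8*2**n*factorial(n + 4) - 12.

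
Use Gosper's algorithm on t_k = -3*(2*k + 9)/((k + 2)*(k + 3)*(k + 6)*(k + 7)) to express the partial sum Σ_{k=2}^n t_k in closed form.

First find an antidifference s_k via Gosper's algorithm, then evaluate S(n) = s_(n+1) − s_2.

S(n) = 3*(-n**2 - 10*n + 11)/(32*(n**2 + 10*n + 21))

Step 1: r(k) = (k + 2)*(k + 6)*(2*k + 11)/((k + 4)*(k + 8)*(2*k + 9)).
A = k + 2, B = k + 8, C = k**3 + 27*k**2/2 + 121*k/2 + 90.
Need (k + 2)·f(k+1) − (k + 7)·f(k) = k**3 + 27*k**2/2 + 121*k/2 + 90.
Degrees (1,1,3) ⇒ d ≤ 5.
Match coefficients ⇒ f(k) = k*(k + 3)*(k + 4)*(k + 5)*(k + 8)/24.
Then R = B(k−1)f/C = k*(k + 3)*(k + 7)*(k + 8)/(12*(2*k + 9)), so s_k = R(k)·t_k = k*(-k - 8)/(4*(k**2 + 8*k + 12)).
Verify: 3*(-2*k - 9)/(k**4 + 18*k**3 + 113*k**2 + 288*k + 252) matches t_k.
Evaluate: s_(n+1) = (-n**2 - 10*n - 9)/(4*(n**2 + 10*n + 21)); subtract s_(2) = -5/32 ⇒ S(n) = 3*(-n**2 - 10*n + 11)/(32*(n**2 + 10*n + 21)).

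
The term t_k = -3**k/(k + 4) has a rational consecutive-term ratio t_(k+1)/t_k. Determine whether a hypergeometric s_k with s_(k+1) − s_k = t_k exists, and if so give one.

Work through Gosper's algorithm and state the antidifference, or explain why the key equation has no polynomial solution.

Ratio r(k) = 3*(k + 4)/(k + 5).
A = 3*k + 12, B = k + 5, C = 1.
Solve (3*k + 12)·f(k+1) − (k + 4)·f(k) = 1.
Degrees (1,1,0) ⇒ d ≤ -1.
Negative degree bound (-1): no f exists, t_k not Gosper-summable.

none — t_k is not Gosper-summable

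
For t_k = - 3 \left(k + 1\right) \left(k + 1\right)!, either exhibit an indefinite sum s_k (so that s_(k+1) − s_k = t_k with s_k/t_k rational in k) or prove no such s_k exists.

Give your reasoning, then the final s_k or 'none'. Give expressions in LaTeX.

r(k) = (k + 2)**2/(k + 1) after simplifying.
A = k + 2, B = 1, C = k + 1.
Need (k + 2)·f(k+1) − (1)·f(k) = k + 1.
d = 0 from the (1,0,1) case.
A polynomial solution: f(k) = 1.
So s_k = (B(k−1)f/C)·t_k = (1/(k + 1))·t_k = -3*factorial(k + 1).
Δs = -3*(k + 1)*factorial(k + 1), as required.

s_k = - 3 \left(k + 1\right)!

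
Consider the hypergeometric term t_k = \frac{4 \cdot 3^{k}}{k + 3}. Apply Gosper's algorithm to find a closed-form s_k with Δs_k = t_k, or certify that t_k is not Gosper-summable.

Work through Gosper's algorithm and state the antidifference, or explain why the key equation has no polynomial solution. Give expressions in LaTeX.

none — t_k is not Gosper-summable

Compute t_(k+1)/t_k: get 3*(k + 3)/(k + 4).
Take A(k)=3*k + 9, B(k)=k + 4, C(k)=1.
Need (3*k + 9)·f(k+1) − (k + 3)·f(k) = 1.
d = -1 from the (1,1,0) case.
deg f ≤ -1 is impossible — no certificate.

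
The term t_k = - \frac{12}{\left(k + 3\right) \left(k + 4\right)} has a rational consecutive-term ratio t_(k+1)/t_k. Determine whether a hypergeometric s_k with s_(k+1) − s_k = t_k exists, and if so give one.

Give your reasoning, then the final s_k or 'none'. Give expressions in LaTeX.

s_k = - \frac{4 k}{k + 3}

Step 1: r(k) = (k + 3)/(k + 5).
Normal form (A,B,C) = (k + 3, k + 5, 1).
Key eq: (k + 3)·f(k+1) = (k + 4)·f(k) + (1).
d = 1 from the (1,1,0) case.
A polynomial solution: f(k) = k/3.
Then R = B(k−1)f/C = k*(k + 4)/3, so s_k = R(k)·t_k = -4*k/(k + 3).
Δs = -12/(k**2 + 7*k + 12), as required.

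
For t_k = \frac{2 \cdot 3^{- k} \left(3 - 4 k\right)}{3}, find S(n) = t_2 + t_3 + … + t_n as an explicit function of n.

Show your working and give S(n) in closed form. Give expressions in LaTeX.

S(n) = 3^{- n - 2} \left(- 7 \cdot 3^{n} + 12 n + 9\right)

The ratio is (4*k + 1)/(3*(4*k - 3)).
Take A(k)=1/3, B(k)=1, C(k)=k - 3/4.
Key eq: (1/3)·f(k+1) = (1)·f(k) + (k - 3/4).
d = 1 from the (0,0,1) case.
Coefficient equations give f(k) = -3*(4*k - 1)/8.
Certificate R = B(k−1)f/C = -3*(4*k - 1)/(2*(4*k - 3)) gives s_k = (4*k - 1)/3**k.
s_(k+1) − s_k = 2*(3 - 4*k)/(3*3**k) = t_k.
s_(n+1) = 3**(-n - 1)*(4*n + 3) and s_(2) = 7/9, so S(n) = 3**(-n - 2)*(-7*3**n + 12*n + 9).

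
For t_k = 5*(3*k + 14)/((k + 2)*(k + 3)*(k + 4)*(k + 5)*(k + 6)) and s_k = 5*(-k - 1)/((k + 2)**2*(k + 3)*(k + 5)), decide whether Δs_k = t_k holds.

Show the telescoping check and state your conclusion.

Invalid: residual 10*(-2*k**2 - 15*k - 26)/(k**7 + 25*k**6 + 261*k**5 + 1475*k**4 + 4874*k**3 + 9420*k**2 + 9864*k + 4320) ≠ 0.

s_(k+1) = 5*(-k - 2)/((k + 3)**2*(k + 4)*(k + 6))
s_(k+1) − s_k = 5*(3*k**3 + 25*k**2 + 58*k + 32)/(k**7 + 25*k**6 + 261*k**5 + 1475*k**4 + 4874*k**3 + 9420*k**2 + 9864*k + 4320)
(s_(k+1) − s_k) − t_k = 10*(-2*k**2 - 15*k - 26)/(k**7 + 25*k**6 + 261*k**5 + 1475*k**4 + 4874*k**3 + 9420*k**2 + 9864*k + 4320)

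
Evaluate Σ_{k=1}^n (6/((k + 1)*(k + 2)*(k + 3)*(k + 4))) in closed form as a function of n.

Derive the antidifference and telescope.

t_(k+1)/t_k = (k + 1)/(k + 5).
Factor: A=k + 1; B=k + 5; C=1.
Need (k + 1)·f(k+1) − (k + 4)·f(k) = 1.
Degrees (1,1,0) ⇒ d ≤ 3.
Solving with deg f ≤ 3: f(k) = k*(k**2 + 6*k + 11)/18.
So s_k = (B(k−1)f/C)·t_k = (k*(k + 4)*(k**2 + 6*k + 11)/18)·t_k = k*(k**2 + 6*k + 11)/(3*(k + 1)*(k + 2)*(k + 3)).
Δs = 6/(k**4 + 10*k**3 + 35*k**2 + 50*k + 24), as required.
Σ_(k=1)^n t_k = s_(n+1) − s_(1) = ((n**3 + 9*n**2 + 26*n + 18)/(3*(n**3 + 9*n**2 + 26*n + 24))) − (1/4), i.e. n*(n**2 + 9*n + 26)/(12*(n**3 + 9*n**2 + 26*n + 24)).

S(n) = n*(n**2 + 9*n + 26)/(12*(n**3 + 9*n**2 + 26*n + 24))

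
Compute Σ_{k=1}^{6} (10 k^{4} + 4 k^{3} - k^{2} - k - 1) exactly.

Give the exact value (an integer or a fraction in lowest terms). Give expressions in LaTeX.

Step 1: r(k) = (10*k**4 + 44*k**3 + 71*k**2 + 49*k + 11)/(10*k**4 + 4*k**3 - k**2 - k - 1).
Factor: A=1; B=1; C=k**4 + 2*k**3/5 - k**2/10 - k/10 - 1/10.
Need (1)·f(k+1) − (1)·f(k) = k**4 + 2*k**3/5 - k**2/10 - k/10 - 1/10.
Degrees (0,0,4) ⇒ d ≤ 5.
Solve for f: f(k) = k*(k**2 - k - 1)*(2*k**2 - 2*k + 1)/10 (degree 5 ≤ 5).
Get s_k = R·t_k = k*(2*k**4 - 4*k**3 + k**2 + k - 1) with R(k) = B(k−1)f(k)/C(k) = k*(k**2 - k - 1)*(2*k**2 - 2*k + 1)/(10*k**4 + 4*k**3 - k**2 - k - 1).
Δs = 10*k**4 + 4*k**3 - k**2 - k - 1, as required.
Telescoping: Σ = s_(7) − s_(1) = 24395 − (-1) = 24396.

Σ = 24396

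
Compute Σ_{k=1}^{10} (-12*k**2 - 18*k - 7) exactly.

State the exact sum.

Ratio r(k) = (12*k**2 + 42*k + 37)/(12*k**2 + 18*k + 7).
Normal form (A,B,C) = (1, 1, k**2 + 3*k/2 + 7/12).
Set up (1)·f(k+1) − (1)·f(k) − (k**2 + 3*k/2 + 7/12) = 0.
deg f ≤ 3 (via 0,0,2).
A polynomial solution: f(k) = k**2*(4*k + 3)/12.
Get s_k = R·t_k = k**2*(-4*k - 3) with R(k) = B(k−1)f(k)/C(k) = k**2*(4*k + 3)/(12*k**2 + 18*k + 7).
s_(k+1) − s_k = -12*k**2 - 18*k - 7 = t_k.
Evaluate s at k=11 and k=1: -5687 and -7; difference -5680.

Σ = -5680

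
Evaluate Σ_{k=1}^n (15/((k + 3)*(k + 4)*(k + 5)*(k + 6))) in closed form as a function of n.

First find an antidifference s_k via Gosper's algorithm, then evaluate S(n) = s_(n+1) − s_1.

Ratio r(k) = (k + 3)/(k + 7).
Normal form (A,B,C) = (k + 3, k + 7, 1).
Solve (k + 3)·f(k+1) − (k + 6)·f(k) = 1.
d = 3 from the (1,1,0) case.
A polynomial solution: f(k) = k*(k**2 + 12*k + 47)/180.
Get s_k = R·t_k = k*(k**2 + 12*k + 47)/(12*(k + 3)*(k + 4)*(k + 5)) with R(k) = B(k−1)f(k)/C(k) = k*(k + 6)*(k**2 + 12*k + 47)/180.
Verify: 15/(k**4 + 18*k**3 + 119*k**2 + 342*k + 360) matches t_k.
Telescope: S(n) = s_(n+1) − s_(1) = (n**3 + 15*n**2 + 74*n + 60)/(12*(n**3 + 15*n**2 + 74*n + 120)) − (1/24) = n*(n**2 + 15*n + 74)/(24*(n**3 + 15*n**2 + 74*n + 120)).

S(n) = n*(n**2 + 15*n + 74)/(24*(n**3 + 15*n**2 + 74*n + 120))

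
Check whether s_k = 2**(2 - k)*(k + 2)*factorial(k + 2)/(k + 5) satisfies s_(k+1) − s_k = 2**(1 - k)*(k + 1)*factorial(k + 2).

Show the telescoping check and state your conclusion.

Invalid: residual -6*(k**2 + 6*k + 3)*factorial(k + 2)/(2**k*(k + 5)*(k + 6)) ≠ 0.

s_(k+1) = 2**(1 - k)*(k + 3)*factorial(k + 3)/(k + 6)
s_(k+1) − s_k = 2**(1 - k)*(k**3 + 9*k**2 + 23*k + 21)*factorial(k + 2)/((k + 5)*(k + 6))
(s_(k+1) − s_k) − t_k = -6*(k**2 + 6*k + 3)*factorial(k + 2)/(2**k*(k + 5)*(k + 6))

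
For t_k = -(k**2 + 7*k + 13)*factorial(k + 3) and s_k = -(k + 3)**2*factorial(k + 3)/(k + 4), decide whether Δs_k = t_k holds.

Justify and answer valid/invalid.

s_(k+1) = -(k + 4)**2*factorial(k + 4)/(k + 5)
s_(k+1) − s_k = -(k**4 + 15*k**3 + 85*k**2 + 217*k + 211)*factorial(k + 3)/((k + 4)*(k + 5))
(s_(k+1) − s_k) − t_k = (k**3 + 11*k**2 + 40*k + 49)*factorial(k + 3)/((k + 4)*(k + 5))

Invalid: residual (k**3 + 11*k**2 + 40*k + 49)*factorial(k + 3)/((k + 4)*(k + 5)) ≠ 0.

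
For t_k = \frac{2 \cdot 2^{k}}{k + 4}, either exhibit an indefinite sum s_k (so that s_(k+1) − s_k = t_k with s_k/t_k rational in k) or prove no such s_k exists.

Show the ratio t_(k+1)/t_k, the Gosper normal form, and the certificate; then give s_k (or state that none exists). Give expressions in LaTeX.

Compute t_(k+1)/t_k: get 2*(k + 4)/(k + 5).
A = 2*k + 8, B = k + 5, C = 1.
Key eq: (2*k + 8)·f(k+1) = (k + 4)·f(k) + (1).
From deg A=1, deg B=1, deg C=0: d=-1.
Bound -1 < 0, so the key equation has no polynomial solution.

none (Gosper's algorithm certifies no s_k)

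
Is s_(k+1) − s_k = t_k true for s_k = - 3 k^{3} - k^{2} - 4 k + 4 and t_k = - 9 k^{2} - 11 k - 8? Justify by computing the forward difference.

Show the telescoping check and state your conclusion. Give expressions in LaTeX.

s_(k+1) = -4*k - 3*(k + 1)**3 - (k + 1)**2
s_(k+1) − s_k = -9*k**2 - 11*k - 8
(s_(k+1) − s_k) − t_k = 0

valid (s_(k+1) − s_k reduces to t_k)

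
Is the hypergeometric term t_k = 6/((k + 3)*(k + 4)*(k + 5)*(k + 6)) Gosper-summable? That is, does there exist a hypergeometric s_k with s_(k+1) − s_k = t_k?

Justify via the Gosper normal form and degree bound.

Yes. s_k = k*(k**2 + 12*k + 47)/(30*(k + 3)*(k + 4)*(k + 5)).

Ratio r(k) = (k + 3)/(k + 7).
Gosper form: A/B · C(k+1)/C(k) with A=k + 3, B=k + 7, C=1.
Need (k + 3)·f(k+1) − (k + 6)·f(k) = 1.
Bound: deg f ≤ 3.
A polynomial solution: f(k) = k*(k**2 + 12*k + 47)/180.
Then R = B(k−1)f/C = k*(k + 6)*(k**2 + 12*k + 47)/180, so s_k = R(k)·t_k = k*(k**2 + 12*k + 47)/(30*(k + 3)*(k + 4)*(k + 5)).
s_(k+1) − s_k = 6/(k**4 + 18*k**3 + 119*k**2 + 342*k + 360) = t_k.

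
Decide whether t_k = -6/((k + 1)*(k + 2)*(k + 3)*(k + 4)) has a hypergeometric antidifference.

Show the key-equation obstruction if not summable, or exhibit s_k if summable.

Yes. s_k = k*(-k**2 - 6*k - 11)/(3*(k + 1)*(k + 2)*(k + 3)).

Ratio r(k) = (k + 1)/(k + 5).
Take A(k)=k + 1, B(k)=k + 5, C(k)=1.
Set up (k + 1)·f(k+1) − (k + 4)·f(k) − (1) = 0.
From deg A=1, deg B=1, deg C=0: d=3.
Match coefficients ⇒ f(k) = k*(k**2 + 6*k + 11)/18.
Then R = B(k−1)f/C = k*(k + 4)*(k**2 + 6*k + 11)/18, so s_k = R(k)·t_k = k*(-k**2 - 6*k - 11)/(3*(k + 1)*(k + 2)*(k + 3)).
s_(k+1) − s_k = -6/(k**4 + 10*k**3 + 35*k**2 + 50*k + 24) = t_k.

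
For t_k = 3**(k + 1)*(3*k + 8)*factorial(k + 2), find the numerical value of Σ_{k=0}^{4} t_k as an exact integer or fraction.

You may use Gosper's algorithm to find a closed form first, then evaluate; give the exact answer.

t_(k+1)/t_k = 3*(k + 3)*(3*k + 11)/(3*k + 8).
A = 3*k + 9, B = 1, C = k + 8/3.
Solve (3*k + 9)·f(k+1) − (1)·f(k) = k + 8/3.
deg f ≤ 0 (via 1,0,1).
Solving with deg f ≤ 0: f(k) = 1/3.
Certificate R = B(k−1)f/C = 1/(3*k + 8) gives s_k = 3**(k + 1)*factorial(k + 2).
Check: Δs_k = 3**(k + 1)*(3*k + 8)*factorial(k + 2). ✓
Evaluate s at k=5 and k=0: 3674160 and 6; difference 3674154.

Σ = 3674154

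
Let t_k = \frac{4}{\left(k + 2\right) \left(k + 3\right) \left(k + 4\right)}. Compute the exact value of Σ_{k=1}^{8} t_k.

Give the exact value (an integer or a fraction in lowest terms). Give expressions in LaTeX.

Step 1: r(k) = (k + 2)/(k + 5).
Gosper form: A/B · C(k+1)/C(k) with A=k + 2, B=k + 5, C=1.
Set up (k + 2)·f(k+1) − (k + 4)·f(k) − (1) = 0.
From deg A=1, deg B=1, deg C=0: d=2.
Match coefficients ⇒ f(k) = k*(k + 5)/12.
R(k) = B(k−1)·f(k)/C(k) = k*(k + 4)*(k + 5)/12; s_k = R·t_k = k*(k + 5)/(3*(k + 2)*(k + 3)).
Check: Δs_k = 4/(k**3 + 9*k**2 + 26*k + 24). ✓
Sum = s_(9) − s_(1); s_(9) = 7/22, s_(1) = 1/6 ⇒ 5/33.

Σ = 5/33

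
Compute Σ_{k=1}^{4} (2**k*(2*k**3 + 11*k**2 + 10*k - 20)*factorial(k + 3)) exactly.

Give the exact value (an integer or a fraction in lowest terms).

Σ = 27095184

Compute t_(k+1)/t_k: get 2*(2*k**4 + 25*k**3 + 106*k**2 + 155*k + 12)/(2*k**3 + 11*k**2 + 10*k - 20).
Factor: A=2*k + 8; B=1; C=k**3 + 11*k**2/2 + 5*k - 10.
f must satisfy (2*k + 8)·f(k+1) − (1)·f(k) = k**3 + 11*k**2/2 + 5*k - 10.
Degrees (1,0,3) ⇒ d ≤ 2.
A polynomial solution: f(k) = (k - 2)*(k + 2)/2.
Then R = B(k−1)f/C = (k - 2)*(k + 2)/(2*k**3 + 11*k**2 + 10*k - 20), so s_k = R(k)·t_k = 2**k*(k - 2)*(k + 2)*factorial(k + 3).
s_(k+1) − s_k = 2**k*(2*k**3 + 11*k**2 + 10*k - 20)*factorial(k + 3) = t_k.
Σ_(k=1)^(4) t_k = s_(5) − s_(1) = 27095040 − (-144) = 27095184.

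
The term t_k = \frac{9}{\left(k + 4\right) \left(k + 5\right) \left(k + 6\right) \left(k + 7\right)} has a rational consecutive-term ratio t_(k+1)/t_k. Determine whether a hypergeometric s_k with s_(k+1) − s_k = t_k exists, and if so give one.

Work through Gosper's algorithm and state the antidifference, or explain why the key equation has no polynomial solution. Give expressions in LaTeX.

r(k) = (k + 4)/(k + 8) after simplifying.
A = k + 4, B = k + 8, C = 1.
Key eq: (k + 4)·f(k+1) = (k + 7)·f(k) + (1).
From deg A=1, deg B=1, deg C=0: d=3.
Coefficient equations give f(k) = k*(k**2 + 15*k + 74)/360.
Get s_k = R·t_k = k*(k**2 + 15*k + 74)/(40*(k + 4)*(k + 5)*(k + 6)) with R(k) = B(k−1)f(k)/C(k) = k*(k + 7)*(k**2 + 15*k + 74)/360.
Check: Δs_k = 9/(k**4 + 22*k**3 + 179*k**2 + 638*k + 840). ✓

s_k = \frac{k \left(k^{2} + 15 k + 74\right)}{40 \left(k + 4\right) \left(k + 5\right) \left(k + 6\right)}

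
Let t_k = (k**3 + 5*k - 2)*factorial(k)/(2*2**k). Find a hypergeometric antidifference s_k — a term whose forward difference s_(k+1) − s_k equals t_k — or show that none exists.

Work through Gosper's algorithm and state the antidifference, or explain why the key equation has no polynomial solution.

s_k = (k**2 - k + 2)*factorial(k)/2**k

t_(k+1)/t_k = (k + 1)*(5*k + (k + 1)**3 + 3)/(2*(k**3 + 5*k - 2)).
A = k/2 + 1/2, B = 1, C = k**3 + 5*k - 2.
f must satisfy (k/2 + 1/2)·f(k+1) − (1)·f(k) = k**3 + 5*k - 2.
deg f ≤ 2 (via 1,0,3).
Solve for f: f(k) = 2*(k**2 - k + 2) (degree 2 ≤ 2).
So s_k = (B(k−1)f/C)·t_k = (2*(k**2 - k + 2)/(k**3 + 5*k - 2))·t_k = (k**2 - k + 2)*factorial(k)/2**k.
Verify: (k**3 + 5*k - 2)*factorial(k)/(2*2**k) matches t_k.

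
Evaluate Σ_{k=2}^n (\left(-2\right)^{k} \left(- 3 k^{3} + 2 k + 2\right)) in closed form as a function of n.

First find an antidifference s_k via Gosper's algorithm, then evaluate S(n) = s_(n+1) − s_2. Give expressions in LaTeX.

S(n) = \left(-2\right)^{n + 1} \left(n^{3} + n^{2} - n - 1\right)

The ratio is 2*(-2*k + 3*(k + 1)**3 - 4)/(-3*k**3 + 2*k + 2).
Factor: A=-2; B=1; C=k**3 - 2*k/3 - 2/3.
Set up (-2)·f(k+1) − (1)·f(k) − (k**3 - 2*k/3 - 2/3) = 0.
Degrees (0,0,3) ⇒ d ≤ 3.
Solving with deg f ≤ 3: f(k) = -k**2*(k - 2)/3.
Then R = B(k−1)f/C = -k**2*(k - 2)/(3*k**3 - 2*k - 2), so s_k = R(k)·t_k = (-2)**k*k**2*(k - 2).
s_(k+1) − s_k = (-2)**k*(-3*k**3 + 2*k + 2) = t_k.
Evaluate: s_(n+1) = (-2)**(n + 1)*(n**3 + n**2 - n - 1); subtract s_(2) = 0 ⇒ S(n) = (-2)**(n + 1)*(n**3 + n**2 - n - 1).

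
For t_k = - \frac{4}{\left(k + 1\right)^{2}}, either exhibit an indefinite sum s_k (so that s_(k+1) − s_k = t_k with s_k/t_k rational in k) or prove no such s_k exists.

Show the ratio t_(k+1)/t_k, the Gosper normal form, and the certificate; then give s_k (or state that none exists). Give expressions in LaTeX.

Step 1: r(k) = (k + 1)**2/(k + 2)**2.
Take A(k)=k**2 + 2*k + 1, B(k)=k**2 + 4*k + 4, C(k)=1.
Key eq: (k**2 + 2*k + 1)·f(k+1) = (k**2 + 2*k + 1)·f(k) + (1).
d = 0 from the (2,2,0) case.
Generic f = c0 gives residual -1; -1 = 0 cannot hold, so t_k is not Gosper-summable.

none — t_k is not Gosper-summable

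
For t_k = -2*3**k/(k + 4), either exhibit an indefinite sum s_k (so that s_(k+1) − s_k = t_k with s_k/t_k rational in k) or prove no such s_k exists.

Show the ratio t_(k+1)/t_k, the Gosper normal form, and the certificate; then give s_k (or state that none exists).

none — t_k is not Gosper-summable

Step 1: r(k) = 3*(k + 4)/(k + 5).
A = 3*k + 12, B = k + 5, C = 1.
Key eq: (3*k + 12)·f(k+1) = (k + 4)·f(k) + (1).
From deg A=1, deg B=1, deg C=0: d=-1.
Negative degree bound (-1): no f exists, t_k not Gosper-summable.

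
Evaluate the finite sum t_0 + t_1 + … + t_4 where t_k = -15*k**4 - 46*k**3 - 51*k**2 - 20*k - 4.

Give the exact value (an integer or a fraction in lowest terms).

Σ = -11660

Compute t_(k+1)/t_k: get (15*k**4 + 106*k**3 + 279*k**2 + 320*k + 136)/(15*k**4 + 46*k**3 + 51*k**2 + 20*k + 4).
Normal form (A,B,C) = (1, 1, k**4 + 46*k**3/15 + 17*k**2/5 + 4*k/3 + 4/15).
Solve (1)·f(k+1) − (1)·f(k) = k**4 + 46*k**3/15 + 17*k**2/5 + 4*k/3 + 4/15.
From deg A=0, deg B=0, deg C=4: d=5.
A polynomial solution: f(k) = k*(3*k**4 + 4*k**3 - k**2 - 4*k + 2)/15.
R(k) = B(k−1)·f(k)/C(k) = k*(3*k**4 + 4*k**3 - k**2 - 4*k + 2)/(15*k**4 + 46*k**3 + 51*k**2 + 20*k + 4); s_k = R·t_k = k*(-3*k**4 - 4*k**3 + k**2 + 4*k - 2).
s_(k+1) − s_k = -15*k**4 - 46*k**3 - 51*k**2 - 20*k - 4 = t_k.
Evaluate s at k=5 and k=0: -11660 and 0; difference -11660.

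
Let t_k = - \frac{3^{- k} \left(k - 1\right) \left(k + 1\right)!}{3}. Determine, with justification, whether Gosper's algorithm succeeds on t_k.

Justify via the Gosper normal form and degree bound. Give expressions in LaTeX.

The ratio is k*(k + 2)/(3*(k - 1)).
Normal form (A,B,C) = (k/3 + 2/3, 1, k - 1).
Set up (k/3 + 2/3)·f(k+1) − (1)·f(k) − (k - 1) = 0.
d = 0 from the (1,0,1) case.
Match coefficients ⇒ f(k) = 3.
So s_k = (B(k−1)f/C)·t_k = (3/(k - 1))·t_k = -factorial(k + 1)/3**k.
Δs = -(k - 1)*factorial(k + 1)/(3*3**k), as required.

Yes. s_k = - 3^{- k} \left(k + 1\right)!.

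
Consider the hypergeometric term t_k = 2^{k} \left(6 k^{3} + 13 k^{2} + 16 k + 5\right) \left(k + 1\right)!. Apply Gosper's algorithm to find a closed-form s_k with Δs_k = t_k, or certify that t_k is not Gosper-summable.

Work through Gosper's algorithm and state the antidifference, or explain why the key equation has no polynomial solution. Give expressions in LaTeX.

Step 1: r(k) = 2*(6*k**4 + 43*k**3 + 122*k**2 + 160*k + 80)/(6*k**3 + 13*k**2 + 16*k + 5).
A = 2*k + 4, B = 1, C = k**3 + 13*k**2/6 + 8*k/3 + 5/6.
Set up (2*k + 4)·f(k+1) − (1)·f(k) − (k**3 + 13*k**2/6 + 8*k/3 + 5/6) = 0.
deg f ≤ 2 (via 1,0,3).
Solving with deg f ≤ 2: f(k) = (3*k**2 - 4*k + 3)/6.
So s_k = (B(k−1)f/C)·t_k = ((3*k**2 - 4*k + 3)/(6*k**3 + 13*k**2 + 16*k + 5))·t_k = 2**k*(3*k**2 - 4*k + 3)*factorial(k + 1).
Δs = 2**k*(6*k**3 + 13*k**2 + 16*k + 5)*factorial(k + 1), as required.

s_k = 2^{k} \left(3 k^{2} - 4 k + 3\right) \left(k + 1\right)!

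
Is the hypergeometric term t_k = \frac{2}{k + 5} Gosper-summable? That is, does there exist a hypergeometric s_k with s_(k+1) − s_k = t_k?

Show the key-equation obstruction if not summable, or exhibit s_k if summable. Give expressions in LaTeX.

No — the linear system for f has no solution.

Compute t_(k+1)/t_k: get (k + 5)/(k + 6).
So A=k + 5 and B=k + 6, with C=1.
Key eq: (k + 5)·f(k+1) = (k + 5)·f(k) + (1).
deg f ≤ 0 (via 1,1,0).
Write f(k) = c0. Then LHS − RHS = -1, requiring -1 = 0: contradictory. No certificate.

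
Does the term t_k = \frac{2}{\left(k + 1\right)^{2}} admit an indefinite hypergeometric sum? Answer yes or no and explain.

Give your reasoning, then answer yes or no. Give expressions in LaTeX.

r(k) = (k + 1)**2/(k + 2)**2 after simplifying.
Normal form (A,B,C) = (k**2 + 2*k + 1, k**2 + 4*k + 4, 1).
Set up (k**2 + 2*k + 1)·f(k+1) − (k**2 + 2*k + 1)·f(k) − (1) = 0.
Degrees (2,2,0) ⇒ d ≤ 0.
f = c0 ⇒ A·f(k+1) − B(k−1)·f(k) − C = -1. The system {-1 = 0} is inconsistent; no antidifference.

No — t_k has no hypergeometric antidifference.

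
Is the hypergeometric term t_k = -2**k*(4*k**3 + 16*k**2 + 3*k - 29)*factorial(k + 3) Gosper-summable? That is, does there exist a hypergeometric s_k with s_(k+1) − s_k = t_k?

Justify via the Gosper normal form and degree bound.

Yes. s_k = 2**k*(-2*k**2 + 3*k + 3)*factorial(k + 3).

t_(k+1)/t_k = 2*(4*k**4 + 44*k**3 + 159*k**2 + 182*k - 24)/(4*k**3 + 16*k**2 + 3*k - 29).
Gosper form: A/B · C(k+1)/C(k) with A=2*k + 8, B=1, C=k**3 + 4*k**2 + 3*k/4 - 29/4.
f must satisfy (2*k + 8)·f(k+1) − (1)·f(k) = k**3 + 4*k**2 + 3*k/4 - 29/4.
d = 2 from the (1,0,3) case.
Solve for f: f(k) = (2*k**2 - 3*k - 3)/4 (degree 2 ≤ 2).
Certificate R = B(k−1)f/C = (2*k**2 - 3*k - 3)/(4*k**3 + 16*k**2 + 3*k - 29) gives s_k = 2**k*(-2*k**2 + 3*k + 3)*factorial(k + 3).
s_(k+1) − s_k = -2**k*(4*k**3 + 16*k**2 + 3*k - 29)*factorial(k + 3) = t_k.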